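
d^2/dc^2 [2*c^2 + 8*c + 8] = 4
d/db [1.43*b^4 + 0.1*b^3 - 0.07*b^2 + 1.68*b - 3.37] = 5.72*b^3 + 0.3*b^2 - 0.14*b + 1.68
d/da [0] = 0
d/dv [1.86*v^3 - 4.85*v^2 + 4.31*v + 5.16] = 5.58*v^2 - 9.7*v + 4.31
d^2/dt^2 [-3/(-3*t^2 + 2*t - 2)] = 6*(-9*t^2 + 6*t + 4*(3*t - 1)^2 - 6)/(3*t^2 - 2*t + 2)^3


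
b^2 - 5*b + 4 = (b - 4)*(b - 1)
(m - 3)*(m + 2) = m^2 - m - 6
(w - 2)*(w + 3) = w^2 + w - 6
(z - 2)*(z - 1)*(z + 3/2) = z^3 - 3*z^2/2 - 5*z/2 + 3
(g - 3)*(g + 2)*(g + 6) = g^3 + 5*g^2 - 12*g - 36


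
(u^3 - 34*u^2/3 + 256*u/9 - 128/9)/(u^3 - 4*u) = (9*u^3 - 102*u^2 + 256*u - 128)/(9*u*(u^2 - 4))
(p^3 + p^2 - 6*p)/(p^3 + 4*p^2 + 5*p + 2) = p*(p^2 + p - 6)/(p^3 + 4*p^2 + 5*p + 2)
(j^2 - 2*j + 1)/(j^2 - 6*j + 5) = (j - 1)/(j - 5)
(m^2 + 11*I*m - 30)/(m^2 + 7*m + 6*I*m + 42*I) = (m + 5*I)/(m + 7)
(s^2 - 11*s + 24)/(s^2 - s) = (s^2 - 11*s + 24)/(s*(s - 1))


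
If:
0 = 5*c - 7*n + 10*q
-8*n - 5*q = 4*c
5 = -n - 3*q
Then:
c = 575/219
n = -25/73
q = -340/219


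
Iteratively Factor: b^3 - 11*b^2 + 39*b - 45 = (b - 5)*(b^2 - 6*b + 9) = (b - 5)*(b - 3)*(b - 3)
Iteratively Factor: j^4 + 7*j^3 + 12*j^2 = (j + 3)*(j^3 + 4*j^2) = j*(j + 3)*(j^2 + 4*j) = j*(j + 3)*(j + 4)*(j)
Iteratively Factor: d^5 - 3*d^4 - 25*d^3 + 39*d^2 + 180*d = (d + 3)*(d^4 - 6*d^3 - 7*d^2 + 60*d) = (d - 4)*(d + 3)*(d^3 - 2*d^2 - 15*d) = d*(d - 4)*(d + 3)*(d^2 - 2*d - 15) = d*(d - 5)*(d - 4)*(d + 3)*(d + 3)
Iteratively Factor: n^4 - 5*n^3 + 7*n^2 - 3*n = (n - 3)*(n^3 - 2*n^2 + n) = (n - 3)*(n - 1)*(n^2 - n) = (n - 3)*(n - 1)^2*(n)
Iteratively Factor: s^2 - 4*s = (s)*(s - 4)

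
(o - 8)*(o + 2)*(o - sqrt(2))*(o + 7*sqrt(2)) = o^4 - 6*o^3 + 6*sqrt(2)*o^3 - 36*sqrt(2)*o^2 - 30*o^2 - 96*sqrt(2)*o + 84*o + 224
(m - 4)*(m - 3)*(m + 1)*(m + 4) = m^4 - 2*m^3 - 19*m^2 + 32*m + 48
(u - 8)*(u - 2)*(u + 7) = u^3 - 3*u^2 - 54*u + 112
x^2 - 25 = (x - 5)*(x + 5)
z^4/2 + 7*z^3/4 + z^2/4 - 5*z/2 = z*(z/2 + 1)*(z - 1)*(z + 5/2)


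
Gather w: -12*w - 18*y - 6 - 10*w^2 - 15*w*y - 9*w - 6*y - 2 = -10*w^2 + w*(-15*y - 21) - 24*y - 8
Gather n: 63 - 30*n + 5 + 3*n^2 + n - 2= 3*n^2 - 29*n + 66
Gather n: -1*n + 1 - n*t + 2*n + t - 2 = n*(1 - t) + t - 1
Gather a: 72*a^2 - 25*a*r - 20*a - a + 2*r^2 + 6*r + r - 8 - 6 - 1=72*a^2 + a*(-25*r - 21) + 2*r^2 + 7*r - 15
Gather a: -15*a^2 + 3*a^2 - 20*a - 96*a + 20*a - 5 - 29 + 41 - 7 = -12*a^2 - 96*a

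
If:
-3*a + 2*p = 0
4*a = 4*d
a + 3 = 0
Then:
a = -3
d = -3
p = -9/2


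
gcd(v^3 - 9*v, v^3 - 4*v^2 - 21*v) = v^2 + 3*v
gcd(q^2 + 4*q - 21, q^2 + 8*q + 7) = q + 7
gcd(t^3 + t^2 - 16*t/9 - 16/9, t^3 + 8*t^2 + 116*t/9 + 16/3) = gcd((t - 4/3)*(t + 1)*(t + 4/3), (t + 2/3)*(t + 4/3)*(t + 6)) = t + 4/3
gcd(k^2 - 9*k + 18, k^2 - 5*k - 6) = k - 6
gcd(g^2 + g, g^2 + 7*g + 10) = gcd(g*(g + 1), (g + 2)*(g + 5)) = 1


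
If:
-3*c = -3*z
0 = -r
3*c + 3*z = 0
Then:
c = 0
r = 0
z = 0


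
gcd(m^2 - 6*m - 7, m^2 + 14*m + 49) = 1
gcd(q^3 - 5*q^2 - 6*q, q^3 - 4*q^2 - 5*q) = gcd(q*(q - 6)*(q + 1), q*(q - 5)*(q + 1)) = q^2 + q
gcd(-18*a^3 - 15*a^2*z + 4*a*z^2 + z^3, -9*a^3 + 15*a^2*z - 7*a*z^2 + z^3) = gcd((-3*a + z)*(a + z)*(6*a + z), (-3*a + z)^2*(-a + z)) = -3*a + z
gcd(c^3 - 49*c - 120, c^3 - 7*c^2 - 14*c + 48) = c^2 - 5*c - 24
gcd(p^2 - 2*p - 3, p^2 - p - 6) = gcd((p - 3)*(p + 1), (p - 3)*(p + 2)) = p - 3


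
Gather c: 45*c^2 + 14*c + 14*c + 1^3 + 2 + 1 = 45*c^2 + 28*c + 4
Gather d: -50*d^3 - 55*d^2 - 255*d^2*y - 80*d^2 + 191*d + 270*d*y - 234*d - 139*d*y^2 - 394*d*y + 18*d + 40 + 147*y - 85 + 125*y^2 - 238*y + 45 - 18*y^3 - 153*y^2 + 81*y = -50*d^3 + d^2*(-255*y - 135) + d*(-139*y^2 - 124*y - 25) - 18*y^3 - 28*y^2 - 10*y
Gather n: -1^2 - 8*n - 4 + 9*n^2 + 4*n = 9*n^2 - 4*n - 5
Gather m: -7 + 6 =-1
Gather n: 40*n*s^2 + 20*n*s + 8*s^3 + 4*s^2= n*(40*s^2 + 20*s) + 8*s^3 + 4*s^2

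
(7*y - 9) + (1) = 7*y - 8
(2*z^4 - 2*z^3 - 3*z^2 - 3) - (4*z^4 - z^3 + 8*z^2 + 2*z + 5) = -2*z^4 - z^3 - 11*z^2 - 2*z - 8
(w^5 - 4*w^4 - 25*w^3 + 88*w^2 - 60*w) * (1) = w^5 - 4*w^4 - 25*w^3 + 88*w^2 - 60*w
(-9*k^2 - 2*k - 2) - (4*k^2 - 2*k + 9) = -13*k^2 - 11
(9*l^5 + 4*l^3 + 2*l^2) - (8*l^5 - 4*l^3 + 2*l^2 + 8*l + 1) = l^5 + 8*l^3 - 8*l - 1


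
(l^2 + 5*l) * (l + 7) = l^3 + 12*l^2 + 35*l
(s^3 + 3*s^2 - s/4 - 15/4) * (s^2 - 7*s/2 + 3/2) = s^5 - s^4/2 - 37*s^3/4 + 13*s^2/8 + 51*s/4 - 45/8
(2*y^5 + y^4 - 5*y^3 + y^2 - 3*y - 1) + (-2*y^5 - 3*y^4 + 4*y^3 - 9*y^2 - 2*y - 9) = -2*y^4 - y^3 - 8*y^2 - 5*y - 10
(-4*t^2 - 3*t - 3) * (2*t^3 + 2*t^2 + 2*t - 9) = -8*t^5 - 14*t^4 - 20*t^3 + 24*t^2 + 21*t + 27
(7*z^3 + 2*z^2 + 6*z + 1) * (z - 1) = 7*z^4 - 5*z^3 + 4*z^2 - 5*z - 1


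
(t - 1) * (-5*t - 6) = -5*t^2 - t + 6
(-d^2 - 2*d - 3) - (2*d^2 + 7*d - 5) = -3*d^2 - 9*d + 2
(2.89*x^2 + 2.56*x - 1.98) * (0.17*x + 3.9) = 0.4913*x^3 + 11.7062*x^2 + 9.6474*x - 7.722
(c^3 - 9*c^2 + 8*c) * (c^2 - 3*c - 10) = c^5 - 12*c^4 + 25*c^3 + 66*c^2 - 80*c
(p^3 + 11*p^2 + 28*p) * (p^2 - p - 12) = p^5 + 10*p^4 + 5*p^3 - 160*p^2 - 336*p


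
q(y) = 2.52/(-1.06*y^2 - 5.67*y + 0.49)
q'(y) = 2.52*(2.12*y + 5.67)/(-1.06*y^2 - 5.67*y + 0.49)^2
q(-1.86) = 0.34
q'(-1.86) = 0.08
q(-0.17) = 1.77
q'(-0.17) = 6.61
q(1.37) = -0.27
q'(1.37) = 0.25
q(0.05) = 12.36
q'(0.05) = 350.27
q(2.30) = -0.14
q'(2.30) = 0.08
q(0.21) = -3.37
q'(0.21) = 27.58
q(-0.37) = 1.03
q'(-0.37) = 2.06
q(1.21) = -0.32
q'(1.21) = 0.33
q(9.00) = -0.02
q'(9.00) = 0.00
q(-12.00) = -0.03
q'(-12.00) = -0.01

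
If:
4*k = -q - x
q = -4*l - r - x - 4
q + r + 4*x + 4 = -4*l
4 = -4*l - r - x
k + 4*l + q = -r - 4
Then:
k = 0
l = -r/4 - 1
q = 0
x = 0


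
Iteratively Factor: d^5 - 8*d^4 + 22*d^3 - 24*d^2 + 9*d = (d - 3)*(d^4 - 5*d^3 + 7*d^2 - 3*d) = (d - 3)*(d - 1)*(d^3 - 4*d^2 + 3*d) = (d - 3)^2*(d - 1)*(d^2 - d) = d*(d - 3)^2*(d - 1)*(d - 1)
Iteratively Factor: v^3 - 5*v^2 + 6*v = (v - 2)*(v^2 - 3*v) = v*(v - 2)*(v - 3)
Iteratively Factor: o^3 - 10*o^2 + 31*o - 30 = (o - 3)*(o^2 - 7*o + 10) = (o - 3)*(o - 2)*(o - 5)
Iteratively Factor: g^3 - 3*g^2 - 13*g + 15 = (g - 5)*(g^2 + 2*g - 3) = (g - 5)*(g - 1)*(g + 3)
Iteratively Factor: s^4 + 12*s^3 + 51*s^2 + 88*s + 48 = (s + 4)*(s^3 + 8*s^2 + 19*s + 12) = (s + 4)^2*(s^2 + 4*s + 3) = (s + 1)*(s + 4)^2*(s + 3)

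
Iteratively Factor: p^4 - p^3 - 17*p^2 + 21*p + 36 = (p - 3)*(p^3 + 2*p^2 - 11*p - 12) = (p - 3)*(p + 1)*(p^2 + p - 12) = (p - 3)*(p + 1)*(p + 4)*(p - 3)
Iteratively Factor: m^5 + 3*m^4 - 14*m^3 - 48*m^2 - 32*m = (m + 4)*(m^4 - m^3 - 10*m^2 - 8*m) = m*(m + 4)*(m^3 - m^2 - 10*m - 8) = m*(m + 1)*(m + 4)*(m^2 - 2*m - 8) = m*(m - 4)*(m + 1)*(m + 4)*(m + 2)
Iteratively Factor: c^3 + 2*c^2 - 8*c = (c)*(c^2 + 2*c - 8) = c*(c - 2)*(c + 4)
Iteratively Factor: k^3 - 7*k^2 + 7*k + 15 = (k - 5)*(k^2 - 2*k - 3) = (k - 5)*(k + 1)*(k - 3)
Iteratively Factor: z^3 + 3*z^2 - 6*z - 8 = (z + 1)*(z^2 + 2*z - 8) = (z + 1)*(z + 4)*(z - 2)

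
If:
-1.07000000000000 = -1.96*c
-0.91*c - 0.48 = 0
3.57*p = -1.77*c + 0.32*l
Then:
No Solution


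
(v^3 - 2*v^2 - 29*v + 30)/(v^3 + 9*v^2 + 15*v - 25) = (v - 6)/(v + 5)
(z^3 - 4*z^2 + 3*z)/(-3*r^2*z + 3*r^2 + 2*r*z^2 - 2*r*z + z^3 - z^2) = z*(z - 3)/(-3*r^2 + 2*r*z + z^2)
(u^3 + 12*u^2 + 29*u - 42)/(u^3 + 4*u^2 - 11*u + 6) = (u + 7)/(u - 1)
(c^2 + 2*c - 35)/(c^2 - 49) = (c - 5)/(c - 7)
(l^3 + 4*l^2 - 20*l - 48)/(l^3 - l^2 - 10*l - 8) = (l + 6)/(l + 1)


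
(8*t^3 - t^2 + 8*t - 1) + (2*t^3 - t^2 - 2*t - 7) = 10*t^3 - 2*t^2 + 6*t - 8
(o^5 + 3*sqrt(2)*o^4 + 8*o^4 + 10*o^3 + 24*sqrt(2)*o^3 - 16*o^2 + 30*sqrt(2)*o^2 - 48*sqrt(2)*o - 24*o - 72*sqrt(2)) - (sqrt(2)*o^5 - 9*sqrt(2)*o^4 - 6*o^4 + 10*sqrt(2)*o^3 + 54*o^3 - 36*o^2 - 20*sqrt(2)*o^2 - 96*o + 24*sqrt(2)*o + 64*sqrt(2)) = -sqrt(2)*o^5 + o^5 + 14*o^4 + 12*sqrt(2)*o^4 - 44*o^3 + 14*sqrt(2)*o^3 + 20*o^2 + 50*sqrt(2)*o^2 - 72*sqrt(2)*o + 72*o - 136*sqrt(2)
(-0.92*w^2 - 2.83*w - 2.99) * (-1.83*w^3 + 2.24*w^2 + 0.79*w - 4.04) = 1.6836*w^5 + 3.1181*w^4 - 1.5943*w^3 - 5.2165*w^2 + 9.0711*w + 12.0796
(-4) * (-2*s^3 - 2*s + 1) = 8*s^3 + 8*s - 4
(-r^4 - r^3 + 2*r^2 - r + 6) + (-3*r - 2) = -r^4 - r^3 + 2*r^2 - 4*r + 4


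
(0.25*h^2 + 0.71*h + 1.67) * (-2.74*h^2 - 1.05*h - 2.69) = -0.685*h^4 - 2.2079*h^3 - 5.9938*h^2 - 3.6634*h - 4.4923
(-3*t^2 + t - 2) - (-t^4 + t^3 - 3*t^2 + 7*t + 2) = t^4 - t^3 - 6*t - 4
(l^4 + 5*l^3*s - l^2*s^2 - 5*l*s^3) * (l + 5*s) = l^5 + 10*l^4*s + 24*l^3*s^2 - 10*l^2*s^3 - 25*l*s^4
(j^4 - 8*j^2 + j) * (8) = 8*j^4 - 64*j^2 + 8*j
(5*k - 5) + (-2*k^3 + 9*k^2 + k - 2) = -2*k^3 + 9*k^2 + 6*k - 7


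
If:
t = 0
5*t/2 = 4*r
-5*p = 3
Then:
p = -3/5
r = 0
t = 0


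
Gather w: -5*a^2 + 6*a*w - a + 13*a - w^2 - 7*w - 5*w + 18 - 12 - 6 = -5*a^2 + 12*a - w^2 + w*(6*a - 12)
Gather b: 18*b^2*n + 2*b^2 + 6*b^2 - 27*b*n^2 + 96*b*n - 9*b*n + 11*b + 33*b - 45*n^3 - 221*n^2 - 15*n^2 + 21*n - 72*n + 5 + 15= b^2*(18*n + 8) + b*(-27*n^2 + 87*n + 44) - 45*n^3 - 236*n^2 - 51*n + 20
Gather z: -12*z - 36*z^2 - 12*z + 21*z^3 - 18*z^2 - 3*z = 21*z^3 - 54*z^2 - 27*z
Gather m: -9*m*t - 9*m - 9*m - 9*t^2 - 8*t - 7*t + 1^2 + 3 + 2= m*(-9*t - 18) - 9*t^2 - 15*t + 6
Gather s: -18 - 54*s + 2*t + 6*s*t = s*(6*t - 54) + 2*t - 18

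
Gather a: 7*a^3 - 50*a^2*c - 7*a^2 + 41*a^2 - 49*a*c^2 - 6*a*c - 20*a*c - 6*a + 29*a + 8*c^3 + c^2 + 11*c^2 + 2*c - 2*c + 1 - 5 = 7*a^3 + a^2*(34 - 50*c) + a*(-49*c^2 - 26*c + 23) + 8*c^3 + 12*c^2 - 4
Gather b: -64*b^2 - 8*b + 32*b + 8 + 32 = -64*b^2 + 24*b + 40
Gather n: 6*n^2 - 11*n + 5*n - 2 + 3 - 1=6*n^2 - 6*n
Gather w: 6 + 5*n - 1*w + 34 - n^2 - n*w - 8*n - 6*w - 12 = -n^2 - 3*n + w*(-n - 7) + 28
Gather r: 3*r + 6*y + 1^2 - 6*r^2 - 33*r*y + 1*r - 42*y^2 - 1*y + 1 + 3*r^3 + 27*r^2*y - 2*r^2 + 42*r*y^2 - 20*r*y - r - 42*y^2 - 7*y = 3*r^3 + r^2*(27*y - 8) + r*(42*y^2 - 53*y + 3) - 84*y^2 - 2*y + 2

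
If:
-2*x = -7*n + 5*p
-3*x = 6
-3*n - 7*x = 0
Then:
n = 14/3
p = 22/3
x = -2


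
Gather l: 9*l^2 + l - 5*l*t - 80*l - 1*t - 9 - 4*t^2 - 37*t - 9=9*l^2 + l*(-5*t - 79) - 4*t^2 - 38*t - 18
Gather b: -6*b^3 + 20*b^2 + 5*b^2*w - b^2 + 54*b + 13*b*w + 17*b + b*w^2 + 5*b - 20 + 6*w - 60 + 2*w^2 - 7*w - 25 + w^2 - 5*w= -6*b^3 + b^2*(5*w + 19) + b*(w^2 + 13*w + 76) + 3*w^2 - 6*w - 105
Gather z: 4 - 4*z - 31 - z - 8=-5*z - 35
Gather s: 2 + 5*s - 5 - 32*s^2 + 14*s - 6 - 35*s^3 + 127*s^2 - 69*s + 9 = -35*s^3 + 95*s^2 - 50*s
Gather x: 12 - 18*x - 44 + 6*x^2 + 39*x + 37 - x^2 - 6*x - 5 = 5*x^2 + 15*x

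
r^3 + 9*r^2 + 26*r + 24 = (r + 2)*(r + 3)*(r + 4)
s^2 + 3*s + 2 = (s + 1)*(s + 2)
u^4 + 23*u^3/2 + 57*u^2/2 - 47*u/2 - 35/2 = (u - 1)*(u + 1/2)*(u + 5)*(u + 7)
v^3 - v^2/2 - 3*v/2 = v*(v - 3/2)*(v + 1)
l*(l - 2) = l^2 - 2*l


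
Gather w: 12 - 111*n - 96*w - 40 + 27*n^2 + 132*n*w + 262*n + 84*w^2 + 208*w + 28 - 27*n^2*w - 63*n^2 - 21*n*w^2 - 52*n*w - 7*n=-36*n^2 + 144*n + w^2*(84 - 21*n) + w*(-27*n^2 + 80*n + 112)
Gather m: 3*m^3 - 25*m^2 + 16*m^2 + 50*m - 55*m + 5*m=3*m^3 - 9*m^2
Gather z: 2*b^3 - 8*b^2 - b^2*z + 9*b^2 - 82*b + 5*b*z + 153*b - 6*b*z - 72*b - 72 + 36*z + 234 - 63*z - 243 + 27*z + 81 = 2*b^3 + b^2 - b + z*(-b^2 - b)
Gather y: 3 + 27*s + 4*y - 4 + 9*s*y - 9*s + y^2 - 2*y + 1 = 18*s + y^2 + y*(9*s + 2)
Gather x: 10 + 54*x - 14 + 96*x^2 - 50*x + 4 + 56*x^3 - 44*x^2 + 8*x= 56*x^3 + 52*x^2 + 12*x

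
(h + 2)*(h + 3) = h^2 + 5*h + 6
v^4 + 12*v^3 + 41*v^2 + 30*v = v*(v + 1)*(v + 5)*(v + 6)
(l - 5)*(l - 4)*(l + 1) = l^3 - 8*l^2 + 11*l + 20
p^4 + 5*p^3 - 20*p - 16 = (p - 2)*(p + 1)*(p + 2)*(p + 4)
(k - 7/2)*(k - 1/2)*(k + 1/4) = k^3 - 15*k^2/4 + 3*k/4 + 7/16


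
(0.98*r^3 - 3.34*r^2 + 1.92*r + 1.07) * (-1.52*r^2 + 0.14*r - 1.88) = -1.4896*r^5 + 5.214*r^4 - 5.2284*r^3 + 4.9216*r^2 - 3.4598*r - 2.0116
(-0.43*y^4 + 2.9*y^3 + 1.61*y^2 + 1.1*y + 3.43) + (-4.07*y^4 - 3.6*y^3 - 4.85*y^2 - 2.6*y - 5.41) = -4.5*y^4 - 0.7*y^3 - 3.24*y^2 - 1.5*y - 1.98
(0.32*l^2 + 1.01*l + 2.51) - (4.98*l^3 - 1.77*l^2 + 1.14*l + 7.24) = -4.98*l^3 + 2.09*l^2 - 0.13*l - 4.73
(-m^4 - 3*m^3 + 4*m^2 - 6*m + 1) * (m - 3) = -m^5 + 13*m^3 - 18*m^2 + 19*m - 3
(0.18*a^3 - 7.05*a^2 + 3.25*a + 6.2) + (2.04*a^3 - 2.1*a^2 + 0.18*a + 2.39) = 2.22*a^3 - 9.15*a^2 + 3.43*a + 8.59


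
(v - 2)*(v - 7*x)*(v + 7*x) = v^3 - 2*v^2 - 49*v*x^2 + 98*x^2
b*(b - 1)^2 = b^3 - 2*b^2 + b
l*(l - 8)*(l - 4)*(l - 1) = l^4 - 13*l^3 + 44*l^2 - 32*l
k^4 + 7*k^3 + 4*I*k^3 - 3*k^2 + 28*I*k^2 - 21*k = k*(k + 7)*(k + I)*(k + 3*I)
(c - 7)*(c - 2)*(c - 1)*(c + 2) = c^4 - 8*c^3 + 3*c^2 + 32*c - 28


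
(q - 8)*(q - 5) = q^2 - 13*q + 40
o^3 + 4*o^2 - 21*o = o*(o - 3)*(o + 7)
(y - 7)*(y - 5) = y^2 - 12*y + 35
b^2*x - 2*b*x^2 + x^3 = x*(-b + x)^2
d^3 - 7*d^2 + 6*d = d*(d - 6)*(d - 1)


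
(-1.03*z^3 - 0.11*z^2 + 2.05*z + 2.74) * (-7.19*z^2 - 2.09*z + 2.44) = 7.4057*z^5 + 2.9436*z^4 - 17.0228*z^3 - 24.2535*z^2 - 0.724600000000001*z + 6.6856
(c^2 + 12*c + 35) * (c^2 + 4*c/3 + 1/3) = c^4 + 40*c^3/3 + 154*c^2/3 + 152*c/3 + 35/3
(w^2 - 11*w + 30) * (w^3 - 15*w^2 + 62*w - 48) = w^5 - 26*w^4 + 257*w^3 - 1180*w^2 + 2388*w - 1440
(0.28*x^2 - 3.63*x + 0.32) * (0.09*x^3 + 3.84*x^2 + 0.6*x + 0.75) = 0.0252*x^5 + 0.7485*x^4 - 13.7424*x^3 - 0.7392*x^2 - 2.5305*x + 0.24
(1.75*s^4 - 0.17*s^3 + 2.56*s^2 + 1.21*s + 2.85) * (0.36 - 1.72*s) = -3.01*s^5 + 0.9224*s^4 - 4.4644*s^3 - 1.1596*s^2 - 4.4664*s + 1.026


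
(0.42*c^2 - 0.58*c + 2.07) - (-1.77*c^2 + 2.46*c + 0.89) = 2.19*c^2 - 3.04*c + 1.18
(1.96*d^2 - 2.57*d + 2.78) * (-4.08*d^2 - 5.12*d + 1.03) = -7.9968*d^4 + 0.4504*d^3 + 3.8348*d^2 - 16.8807*d + 2.8634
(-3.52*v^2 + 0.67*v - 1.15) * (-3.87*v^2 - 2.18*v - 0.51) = 13.6224*v^4 + 5.0807*v^3 + 4.7851*v^2 + 2.1653*v + 0.5865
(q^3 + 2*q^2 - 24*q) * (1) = q^3 + 2*q^2 - 24*q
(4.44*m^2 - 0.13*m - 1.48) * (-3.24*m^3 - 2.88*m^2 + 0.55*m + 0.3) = -14.3856*m^5 - 12.366*m^4 + 7.6116*m^3 + 5.5229*m^2 - 0.853*m - 0.444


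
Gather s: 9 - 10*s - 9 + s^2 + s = s^2 - 9*s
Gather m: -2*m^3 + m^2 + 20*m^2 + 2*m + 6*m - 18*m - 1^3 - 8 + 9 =-2*m^3 + 21*m^2 - 10*m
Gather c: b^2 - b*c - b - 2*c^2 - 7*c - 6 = b^2 - b - 2*c^2 + c*(-b - 7) - 6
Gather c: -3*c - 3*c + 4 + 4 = 8 - 6*c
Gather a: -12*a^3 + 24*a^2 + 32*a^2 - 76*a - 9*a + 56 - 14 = -12*a^3 + 56*a^2 - 85*a + 42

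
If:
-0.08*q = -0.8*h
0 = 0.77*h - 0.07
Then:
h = 0.09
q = 0.91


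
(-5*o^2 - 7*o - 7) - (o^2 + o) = -6*o^2 - 8*o - 7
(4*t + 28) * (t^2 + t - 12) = 4*t^3 + 32*t^2 - 20*t - 336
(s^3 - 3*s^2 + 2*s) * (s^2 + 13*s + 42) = s^5 + 10*s^4 + 5*s^3 - 100*s^2 + 84*s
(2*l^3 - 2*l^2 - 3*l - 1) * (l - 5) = 2*l^4 - 12*l^3 + 7*l^2 + 14*l + 5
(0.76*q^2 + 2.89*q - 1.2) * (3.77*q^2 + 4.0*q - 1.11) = 2.8652*q^4 + 13.9353*q^3 + 6.1924*q^2 - 8.0079*q + 1.332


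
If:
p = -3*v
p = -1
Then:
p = -1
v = 1/3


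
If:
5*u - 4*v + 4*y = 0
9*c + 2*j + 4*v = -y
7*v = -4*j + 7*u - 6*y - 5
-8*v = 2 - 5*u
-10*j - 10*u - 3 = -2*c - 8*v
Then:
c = 1525/6354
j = -475/1059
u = -22/3177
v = -808/3177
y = -1561/6354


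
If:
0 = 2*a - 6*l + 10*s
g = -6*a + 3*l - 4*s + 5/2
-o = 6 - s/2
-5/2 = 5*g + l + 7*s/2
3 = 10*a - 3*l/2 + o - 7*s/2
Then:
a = -108/469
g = 1517/938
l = -1626/469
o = -3291/469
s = -954/469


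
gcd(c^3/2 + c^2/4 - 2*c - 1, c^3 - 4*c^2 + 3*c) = 1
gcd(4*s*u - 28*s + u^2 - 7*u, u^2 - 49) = u - 7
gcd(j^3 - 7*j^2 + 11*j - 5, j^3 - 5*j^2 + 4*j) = j - 1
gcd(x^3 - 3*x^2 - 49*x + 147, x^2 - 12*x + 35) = x - 7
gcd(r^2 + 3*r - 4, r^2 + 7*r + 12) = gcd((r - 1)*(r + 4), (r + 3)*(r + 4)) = r + 4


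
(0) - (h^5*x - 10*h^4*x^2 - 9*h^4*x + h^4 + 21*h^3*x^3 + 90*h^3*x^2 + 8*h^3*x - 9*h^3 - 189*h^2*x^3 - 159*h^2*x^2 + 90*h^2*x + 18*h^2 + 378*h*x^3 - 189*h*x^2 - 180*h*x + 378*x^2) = -h^5*x + 10*h^4*x^2 + 9*h^4*x - h^4 - 21*h^3*x^3 - 90*h^3*x^2 - 8*h^3*x + 9*h^3 + 189*h^2*x^3 + 159*h^2*x^2 - 90*h^2*x - 18*h^2 - 378*h*x^3 + 189*h*x^2 + 180*h*x - 378*x^2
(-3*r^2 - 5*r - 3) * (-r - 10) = 3*r^3 + 35*r^2 + 53*r + 30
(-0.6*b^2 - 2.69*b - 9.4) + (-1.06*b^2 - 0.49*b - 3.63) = -1.66*b^2 - 3.18*b - 13.03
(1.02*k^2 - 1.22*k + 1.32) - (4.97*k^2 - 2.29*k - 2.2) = -3.95*k^2 + 1.07*k + 3.52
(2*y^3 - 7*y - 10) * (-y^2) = -2*y^5 + 7*y^3 + 10*y^2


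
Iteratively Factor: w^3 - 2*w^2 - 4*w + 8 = (w - 2)*(w^2 - 4) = (w - 2)^2*(w + 2)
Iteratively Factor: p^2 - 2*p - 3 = (p - 3)*(p + 1)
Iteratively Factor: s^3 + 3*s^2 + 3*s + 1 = (s + 1)*(s^2 + 2*s + 1) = (s + 1)^2*(s + 1)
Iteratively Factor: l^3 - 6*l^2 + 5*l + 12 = (l - 3)*(l^2 - 3*l - 4) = (l - 4)*(l - 3)*(l + 1)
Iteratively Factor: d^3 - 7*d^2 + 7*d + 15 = (d - 3)*(d^2 - 4*d - 5) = (d - 3)*(d + 1)*(d - 5)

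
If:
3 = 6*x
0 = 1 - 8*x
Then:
No Solution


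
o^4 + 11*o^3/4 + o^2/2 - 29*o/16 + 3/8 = (o - 1/2)*(o - 1/4)*(o + 3/2)*(o + 2)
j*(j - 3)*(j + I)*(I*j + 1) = I*j^4 - 3*I*j^3 + I*j^2 - 3*I*j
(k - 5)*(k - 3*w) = k^2 - 3*k*w - 5*k + 15*w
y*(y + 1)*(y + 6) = y^3 + 7*y^2 + 6*y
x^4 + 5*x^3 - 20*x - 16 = (x - 2)*(x + 1)*(x + 2)*(x + 4)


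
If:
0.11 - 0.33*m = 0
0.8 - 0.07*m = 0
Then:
No Solution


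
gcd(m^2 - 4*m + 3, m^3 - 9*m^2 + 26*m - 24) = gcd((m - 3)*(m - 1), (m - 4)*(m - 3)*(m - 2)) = m - 3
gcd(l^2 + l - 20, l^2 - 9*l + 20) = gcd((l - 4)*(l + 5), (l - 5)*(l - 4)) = l - 4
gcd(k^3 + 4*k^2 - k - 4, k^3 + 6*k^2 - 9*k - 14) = k + 1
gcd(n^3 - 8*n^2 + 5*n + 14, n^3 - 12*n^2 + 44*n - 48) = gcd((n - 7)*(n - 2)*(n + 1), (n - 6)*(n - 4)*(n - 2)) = n - 2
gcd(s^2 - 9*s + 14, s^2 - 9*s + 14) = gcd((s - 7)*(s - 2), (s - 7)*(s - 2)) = s^2 - 9*s + 14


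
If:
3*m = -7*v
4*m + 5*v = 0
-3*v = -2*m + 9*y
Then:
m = 0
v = 0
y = 0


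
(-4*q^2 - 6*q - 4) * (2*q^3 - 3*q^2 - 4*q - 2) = -8*q^5 + 26*q^3 + 44*q^2 + 28*q + 8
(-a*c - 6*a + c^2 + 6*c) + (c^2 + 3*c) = -a*c - 6*a + 2*c^2 + 9*c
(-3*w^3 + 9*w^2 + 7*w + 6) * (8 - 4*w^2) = 12*w^5 - 36*w^4 - 52*w^3 + 48*w^2 + 56*w + 48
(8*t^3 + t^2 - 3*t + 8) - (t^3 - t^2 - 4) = 7*t^3 + 2*t^2 - 3*t + 12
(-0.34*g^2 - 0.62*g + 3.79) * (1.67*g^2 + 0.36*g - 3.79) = -0.5678*g^4 - 1.1578*g^3 + 7.3947*g^2 + 3.7142*g - 14.3641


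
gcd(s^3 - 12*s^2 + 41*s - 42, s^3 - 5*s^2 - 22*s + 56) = s^2 - 9*s + 14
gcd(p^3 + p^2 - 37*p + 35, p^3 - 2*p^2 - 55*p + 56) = p^2 + 6*p - 7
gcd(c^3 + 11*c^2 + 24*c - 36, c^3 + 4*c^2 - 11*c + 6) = c^2 + 5*c - 6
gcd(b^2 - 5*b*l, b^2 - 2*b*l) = b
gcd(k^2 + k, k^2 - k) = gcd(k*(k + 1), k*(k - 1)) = k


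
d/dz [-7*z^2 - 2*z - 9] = -14*z - 2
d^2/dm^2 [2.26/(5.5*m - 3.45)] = 136.73/(5.5*m - 3.45)^3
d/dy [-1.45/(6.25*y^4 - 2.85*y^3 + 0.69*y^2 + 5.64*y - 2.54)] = (36.25*y^3 - 12.3975*y^2 + 2.001*y + 8.178)/(6.25*y^4 - 2.85*y^3 + 0.69*y^2 + 5.64*y - 2.54)^2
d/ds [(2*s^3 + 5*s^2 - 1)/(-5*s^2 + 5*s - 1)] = (-10*s^4 + 20*s^3 + 19*s^2 - 20*s + 5)/(25*s^4 - 50*s^3 + 35*s^2 - 10*s + 1)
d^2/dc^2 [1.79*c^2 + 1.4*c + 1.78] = 3.58000000000000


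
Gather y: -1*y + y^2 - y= y^2 - 2*y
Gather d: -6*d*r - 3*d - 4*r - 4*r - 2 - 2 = d*(-6*r - 3) - 8*r - 4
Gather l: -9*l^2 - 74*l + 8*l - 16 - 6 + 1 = -9*l^2 - 66*l - 21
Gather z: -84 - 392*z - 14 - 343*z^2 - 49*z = -343*z^2 - 441*z - 98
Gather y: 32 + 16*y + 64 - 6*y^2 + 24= -6*y^2 + 16*y + 120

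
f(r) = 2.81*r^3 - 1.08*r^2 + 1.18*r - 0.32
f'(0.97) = 7.02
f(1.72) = 12.81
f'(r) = 8.43*r^2 - 2.16*r + 1.18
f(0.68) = 0.87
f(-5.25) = -442.90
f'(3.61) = 103.24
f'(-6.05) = 322.81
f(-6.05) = -669.25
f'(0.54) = 2.47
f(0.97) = 2.37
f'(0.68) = 3.61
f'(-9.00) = 703.45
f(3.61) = 122.06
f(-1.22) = -8.47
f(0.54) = 0.44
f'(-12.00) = 1241.02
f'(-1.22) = 16.36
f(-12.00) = -5025.68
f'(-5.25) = 244.87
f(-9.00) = -2146.91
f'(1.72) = 22.40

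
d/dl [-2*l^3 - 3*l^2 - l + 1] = -6*l^2 - 6*l - 1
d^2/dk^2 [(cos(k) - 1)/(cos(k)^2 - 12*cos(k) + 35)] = (-9*(1 - cos(2*k))^2*cos(k)/4 - 2*(1 - cos(2*k))^2 - 1621*cos(k)/2 - 219*cos(2*k) + 42*cos(3*k) + cos(5*k)/2 + 411)/((cos(k) - 7)^3*(cos(k) - 5)^3)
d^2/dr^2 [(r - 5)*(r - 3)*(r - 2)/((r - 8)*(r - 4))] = 2*(23*r^3 - 282*r^2 + 1176*r - 1696)/(r^6 - 36*r^5 + 528*r^4 - 4032*r^3 + 16896*r^2 - 36864*r + 32768)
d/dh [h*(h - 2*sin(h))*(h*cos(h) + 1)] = -h^3*sin(h) + 3*h^2*cos(h) - 2*h^2*cos(2*h) - 2*h*sin(2*h) - 2*h*cos(h) + 2*h - 2*sin(h)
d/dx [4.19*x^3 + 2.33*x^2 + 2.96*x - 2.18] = 12.57*x^2 + 4.66*x + 2.96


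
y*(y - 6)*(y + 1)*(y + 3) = y^4 - 2*y^3 - 21*y^2 - 18*y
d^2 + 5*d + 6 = (d + 2)*(d + 3)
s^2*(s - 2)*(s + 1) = s^4 - s^3 - 2*s^2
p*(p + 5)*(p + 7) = p^3 + 12*p^2 + 35*p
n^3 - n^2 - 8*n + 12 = (n - 2)^2*(n + 3)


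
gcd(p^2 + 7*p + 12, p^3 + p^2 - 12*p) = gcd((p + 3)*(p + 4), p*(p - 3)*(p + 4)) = p + 4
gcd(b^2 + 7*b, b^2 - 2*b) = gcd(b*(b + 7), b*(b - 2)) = b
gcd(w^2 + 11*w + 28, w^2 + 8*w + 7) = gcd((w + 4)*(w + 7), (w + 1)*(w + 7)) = w + 7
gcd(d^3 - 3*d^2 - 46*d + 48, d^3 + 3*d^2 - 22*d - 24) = d + 6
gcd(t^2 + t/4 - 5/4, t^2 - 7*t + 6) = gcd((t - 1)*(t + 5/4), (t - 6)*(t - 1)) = t - 1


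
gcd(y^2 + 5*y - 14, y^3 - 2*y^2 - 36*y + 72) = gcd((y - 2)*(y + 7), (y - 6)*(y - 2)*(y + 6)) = y - 2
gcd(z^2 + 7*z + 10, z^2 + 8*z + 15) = z + 5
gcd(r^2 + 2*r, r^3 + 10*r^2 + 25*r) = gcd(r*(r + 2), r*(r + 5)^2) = r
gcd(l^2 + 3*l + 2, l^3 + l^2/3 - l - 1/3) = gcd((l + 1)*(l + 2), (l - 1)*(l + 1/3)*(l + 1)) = l + 1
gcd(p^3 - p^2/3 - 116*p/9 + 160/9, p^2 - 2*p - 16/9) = p - 8/3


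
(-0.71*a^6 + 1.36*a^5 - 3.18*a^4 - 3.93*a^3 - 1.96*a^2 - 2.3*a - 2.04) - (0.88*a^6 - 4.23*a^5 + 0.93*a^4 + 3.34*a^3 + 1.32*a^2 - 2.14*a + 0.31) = -1.59*a^6 + 5.59*a^5 - 4.11*a^4 - 7.27*a^3 - 3.28*a^2 - 0.16*a - 2.35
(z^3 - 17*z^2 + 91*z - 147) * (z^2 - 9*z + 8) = z^5 - 26*z^4 + 252*z^3 - 1102*z^2 + 2051*z - 1176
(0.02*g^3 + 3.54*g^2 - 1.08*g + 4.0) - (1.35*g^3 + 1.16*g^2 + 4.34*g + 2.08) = -1.33*g^3 + 2.38*g^2 - 5.42*g + 1.92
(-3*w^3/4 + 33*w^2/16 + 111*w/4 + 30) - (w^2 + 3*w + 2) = -3*w^3/4 + 17*w^2/16 + 99*w/4 + 28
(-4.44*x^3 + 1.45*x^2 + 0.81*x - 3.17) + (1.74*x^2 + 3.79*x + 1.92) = -4.44*x^3 + 3.19*x^2 + 4.6*x - 1.25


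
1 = 1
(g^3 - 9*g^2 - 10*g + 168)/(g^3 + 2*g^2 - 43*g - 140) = (g - 6)/(g + 5)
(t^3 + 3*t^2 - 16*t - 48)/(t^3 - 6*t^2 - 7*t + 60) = (t + 4)/(t - 5)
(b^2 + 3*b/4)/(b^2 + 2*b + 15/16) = 4*b/(4*b + 5)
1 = 1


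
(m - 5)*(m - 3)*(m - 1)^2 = m^4 - 10*m^3 + 32*m^2 - 38*m + 15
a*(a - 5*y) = a^2 - 5*a*y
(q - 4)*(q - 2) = q^2 - 6*q + 8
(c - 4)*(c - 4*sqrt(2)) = c^2 - 4*sqrt(2)*c - 4*c + 16*sqrt(2)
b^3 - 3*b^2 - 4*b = b*(b - 4)*(b + 1)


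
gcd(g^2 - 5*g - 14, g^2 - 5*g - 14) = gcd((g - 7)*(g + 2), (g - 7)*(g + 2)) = g^2 - 5*g - 14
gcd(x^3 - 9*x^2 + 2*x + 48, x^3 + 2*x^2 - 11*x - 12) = x - 3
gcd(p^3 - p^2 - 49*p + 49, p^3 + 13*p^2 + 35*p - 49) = p^2 + 6*p - 7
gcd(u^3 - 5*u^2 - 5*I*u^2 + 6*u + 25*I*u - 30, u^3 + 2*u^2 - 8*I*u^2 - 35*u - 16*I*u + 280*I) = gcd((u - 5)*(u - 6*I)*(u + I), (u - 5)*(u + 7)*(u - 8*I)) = u - 5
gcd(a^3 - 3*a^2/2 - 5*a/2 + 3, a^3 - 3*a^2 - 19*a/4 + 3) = a + 3/2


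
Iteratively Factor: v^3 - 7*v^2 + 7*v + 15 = (v - 5)*(v^2 - 2*v - 3) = (v - 5)*(v + 1)*(v - 3)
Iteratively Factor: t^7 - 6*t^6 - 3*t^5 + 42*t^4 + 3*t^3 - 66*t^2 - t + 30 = (t - 1)*(t^6 - 5*t^5 - 8*t^4 + 34*t^3 + 37*t^2 - 29*t - 30) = (t - 1)^2*(t^5 - 4*t^4 - 12*t^3 + 22*t^2 + 59*t + 30) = (t - 3)*(t - 1)^2*(t^4 - t^3 - 15*t^2 - 23*t - 10) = (t - 3)*(t - 1)^2*(t + 1)*(t^3 - 2*t^2 - 13*t - 10) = (t - 3)*(t - 1)^2*(t + 1)*(t + 2)*(t^2 - 4*t - 5) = (t - 5)*(t - 3)*(t - 1)^2*(t + 1)*(t + 2)*(t + 1)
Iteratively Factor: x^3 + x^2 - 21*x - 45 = (x + 3)*(x^2 - 2*x - 15) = (x + 3)^2*(x - 5)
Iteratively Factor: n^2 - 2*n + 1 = (n - 1)*(n - 1)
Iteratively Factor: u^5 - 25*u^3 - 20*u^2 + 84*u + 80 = (u + 4)*(u^4 - 4*u^3 - 9*u^2 + 16*u + 20) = (u - 5)*(u + 4)*(u^3 + u^2 - 4*u - 4) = (u - 5)*(u - 2)*(u + 4)*(u^2 + 3*u + 2) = (u - 5)*(u - 2)*(u + 1)*(u + 4)*(u + 2)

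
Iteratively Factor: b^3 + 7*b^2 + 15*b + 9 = (b + 3)*(b^2 + 4*b + 3) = (b + 1)*(b + 3)*(b + 3)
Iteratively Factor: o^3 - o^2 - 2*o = (o - 2)*(o^2 + o) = (o - 2)*(o + 1)*(o)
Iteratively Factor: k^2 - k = (k)*(k - 1)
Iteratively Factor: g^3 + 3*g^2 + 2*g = (g + 2)*(g^2 + g) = g*(g + 2)*(g + 1)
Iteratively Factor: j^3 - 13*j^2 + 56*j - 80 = (j - 5)*(j^2 - 8*j + 16) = (j - 5)*(j - 4)*(j - 4)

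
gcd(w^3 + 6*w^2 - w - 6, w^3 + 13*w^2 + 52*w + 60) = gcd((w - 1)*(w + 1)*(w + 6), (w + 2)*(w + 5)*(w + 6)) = w + 6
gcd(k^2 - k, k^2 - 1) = k - 1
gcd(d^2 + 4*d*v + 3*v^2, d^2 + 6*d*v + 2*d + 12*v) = 1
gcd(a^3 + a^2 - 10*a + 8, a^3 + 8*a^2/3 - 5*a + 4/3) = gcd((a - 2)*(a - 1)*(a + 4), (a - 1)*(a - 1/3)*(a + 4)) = a^2 + 3*a - 4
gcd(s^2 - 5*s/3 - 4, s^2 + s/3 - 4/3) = s + 4/3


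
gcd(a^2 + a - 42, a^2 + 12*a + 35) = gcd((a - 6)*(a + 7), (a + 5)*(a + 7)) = a + 7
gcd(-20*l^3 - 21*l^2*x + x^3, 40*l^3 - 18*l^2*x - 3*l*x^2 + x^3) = -20*l^2 - l*x + x^2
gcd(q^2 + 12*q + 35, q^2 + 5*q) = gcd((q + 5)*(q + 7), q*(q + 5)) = q + 5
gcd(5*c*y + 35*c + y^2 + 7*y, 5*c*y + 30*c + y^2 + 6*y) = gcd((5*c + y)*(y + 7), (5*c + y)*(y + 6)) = 5*c + y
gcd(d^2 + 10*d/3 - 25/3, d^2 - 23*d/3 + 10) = d - 5/3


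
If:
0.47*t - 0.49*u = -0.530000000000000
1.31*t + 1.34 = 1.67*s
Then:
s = 0.817811186138362*u - 0.0821760733851446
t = 1.04255319148936*u - 1.12765957446809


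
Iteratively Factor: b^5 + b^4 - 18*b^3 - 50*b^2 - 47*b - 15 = (b + 1)*(b^4 - 18*b^2 - 32*b - 15) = (b - 5)*(b + 1)*(b^3 + 5*b^2 + 7*b + 3) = (b - 5)*(b + 1)*(b + 3)*(b^2 + 2*b + 1) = (b - 5)*(b + 1)^2*(b + 3)*(b + 1)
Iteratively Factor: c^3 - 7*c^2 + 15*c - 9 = (c - 3)*(c^2 - 4*c + 3) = (c - 3)^2*(c - 1)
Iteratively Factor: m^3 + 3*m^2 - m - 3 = (m - 1)*(m^2 + 4*m + 3) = (m - 1)*(m + 1)*(m + 3)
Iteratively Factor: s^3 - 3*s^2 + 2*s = (s)*(s^2 - 3*s + 2) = s*(s - 2)*(s - 1)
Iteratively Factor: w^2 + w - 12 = (w + 4)*(w - 3)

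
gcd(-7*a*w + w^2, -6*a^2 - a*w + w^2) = 1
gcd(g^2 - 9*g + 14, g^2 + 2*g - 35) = 1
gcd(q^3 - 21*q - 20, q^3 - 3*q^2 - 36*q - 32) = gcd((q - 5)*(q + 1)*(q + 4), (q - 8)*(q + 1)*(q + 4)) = q^2 + 5*q + 4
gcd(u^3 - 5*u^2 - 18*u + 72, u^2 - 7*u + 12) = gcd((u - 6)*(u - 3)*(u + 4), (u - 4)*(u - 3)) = u - 3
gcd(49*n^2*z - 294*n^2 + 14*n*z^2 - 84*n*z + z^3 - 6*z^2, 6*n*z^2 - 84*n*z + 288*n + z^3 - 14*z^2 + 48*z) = z - 6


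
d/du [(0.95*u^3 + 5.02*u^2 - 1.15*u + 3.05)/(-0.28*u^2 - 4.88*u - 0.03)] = (-0.266*u^4 - 9.272*u^3 - 24.9051*u^2 + 1.4068*u + 14.9185)/(0.0784*u^4 + 2.7328*u^3 + 23.8312*u^2 + 0.2928*u + 0.0009)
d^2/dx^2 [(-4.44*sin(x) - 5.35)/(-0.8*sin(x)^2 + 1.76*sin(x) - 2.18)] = (-2.8416*sin(x)^5 - 19.94752*sin(x)^4 + 74.74176*sin(x)^3 + 24.258048*sin(x)^2 - 133.284496*sin(x) + 48.554304)/(0.512*sin(x)^6 - 3.3792*sin(x)^5 + 11.61984*sin(x)^4 - 23.868416*sin(x)^3 + 31.664064*sin(x)^2 - 25.092672*sin(x) + 10.360232)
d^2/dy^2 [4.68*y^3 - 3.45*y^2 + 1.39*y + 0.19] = 28.08*y - 6.9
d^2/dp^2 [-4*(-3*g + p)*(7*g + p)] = -8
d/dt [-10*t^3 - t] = -30*t^2 - 1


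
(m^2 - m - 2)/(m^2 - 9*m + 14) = (m + 1)/(m - 7)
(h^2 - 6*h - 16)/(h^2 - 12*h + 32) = (h + 2)/(h - 4)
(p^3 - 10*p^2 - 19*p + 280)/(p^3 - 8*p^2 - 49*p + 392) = (p + 5)/(p + 7)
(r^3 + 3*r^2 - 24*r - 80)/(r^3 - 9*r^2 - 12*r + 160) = (r + 4)/(r - 8)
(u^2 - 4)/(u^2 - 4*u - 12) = (u - 2)/(u - 6)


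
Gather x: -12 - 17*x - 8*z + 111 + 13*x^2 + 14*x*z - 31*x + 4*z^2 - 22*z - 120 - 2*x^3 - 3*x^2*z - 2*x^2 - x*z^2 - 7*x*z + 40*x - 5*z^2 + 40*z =-2*x^3 + x^2*(11 - 3*z) + x*(-z^2 + 7*z - 8) - z^2 + 10*z - 21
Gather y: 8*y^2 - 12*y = 8*y^2 - 12*y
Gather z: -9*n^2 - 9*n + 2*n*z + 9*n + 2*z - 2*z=-9*n^2 + 2*n*z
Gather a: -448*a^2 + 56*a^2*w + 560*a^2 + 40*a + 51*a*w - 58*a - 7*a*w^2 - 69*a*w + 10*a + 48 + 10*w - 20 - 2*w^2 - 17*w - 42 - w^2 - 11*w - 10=a^2*(56*w + 112) + a*(-7*w^2 - 18*w - 8) - 3*w^2 - 18*w - 24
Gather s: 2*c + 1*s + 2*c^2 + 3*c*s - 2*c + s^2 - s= 2*c^2 + 3*c*s + s^2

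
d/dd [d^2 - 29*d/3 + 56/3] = 2*d - 29/3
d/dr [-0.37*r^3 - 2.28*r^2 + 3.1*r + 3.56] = -1.11*r^2 - 4.56*r + 3.1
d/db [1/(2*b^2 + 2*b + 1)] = 2*(-2*b - 1)/(2*b^2 + 2*b + 1)^2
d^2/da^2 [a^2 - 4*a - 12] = 2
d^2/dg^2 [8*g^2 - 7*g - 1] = 16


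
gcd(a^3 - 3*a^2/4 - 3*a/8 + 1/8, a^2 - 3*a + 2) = a - 1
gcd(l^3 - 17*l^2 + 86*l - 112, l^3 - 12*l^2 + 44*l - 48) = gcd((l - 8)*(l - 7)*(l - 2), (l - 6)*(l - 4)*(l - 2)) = l - 2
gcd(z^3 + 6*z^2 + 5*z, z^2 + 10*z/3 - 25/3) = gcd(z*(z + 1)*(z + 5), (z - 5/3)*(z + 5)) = z + 5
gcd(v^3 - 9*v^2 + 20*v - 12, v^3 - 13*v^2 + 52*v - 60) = v^2 - 8*v + 12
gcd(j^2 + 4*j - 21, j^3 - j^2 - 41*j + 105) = j^2 + 4*j - 21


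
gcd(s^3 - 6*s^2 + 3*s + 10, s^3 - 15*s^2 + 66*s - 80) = s^2 - 7*s + 10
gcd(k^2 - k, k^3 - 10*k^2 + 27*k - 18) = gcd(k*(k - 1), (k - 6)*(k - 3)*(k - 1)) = k - 1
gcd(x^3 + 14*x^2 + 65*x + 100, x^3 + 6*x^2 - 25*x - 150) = x + 5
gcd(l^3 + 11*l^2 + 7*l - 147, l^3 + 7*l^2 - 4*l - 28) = l + 7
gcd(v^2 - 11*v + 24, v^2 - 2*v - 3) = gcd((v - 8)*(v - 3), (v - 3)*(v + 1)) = v - 3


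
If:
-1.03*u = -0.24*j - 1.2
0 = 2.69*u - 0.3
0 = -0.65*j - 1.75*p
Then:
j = -4.52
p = 1.68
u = 0.11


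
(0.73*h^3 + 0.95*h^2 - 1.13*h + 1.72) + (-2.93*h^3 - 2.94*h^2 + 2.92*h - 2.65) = -2.2*h^3 - 1.99*h^2 + 1.79*h - 0.93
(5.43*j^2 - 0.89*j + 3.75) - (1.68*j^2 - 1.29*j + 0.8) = 3.75*j^2 + 0.4*j + 2.95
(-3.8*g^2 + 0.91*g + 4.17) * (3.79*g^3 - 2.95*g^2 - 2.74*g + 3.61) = -14.402*g^5 + 14.6589*g^4 + 23.5318*g^3 - 28.5129*g^2 - 8.1407*g + 15.0537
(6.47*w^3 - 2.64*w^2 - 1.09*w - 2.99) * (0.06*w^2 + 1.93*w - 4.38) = 0.3882*w^5 + 12.3287*w^4 - 33.4992*w^3 + 9.2801*w^2 - 0.9965*w + 13.0962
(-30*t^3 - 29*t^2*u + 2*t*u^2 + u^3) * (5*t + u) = -150*t^4 - 175*t^3*u - 19*t^2*u^2 + 7*t*u^3 + u^4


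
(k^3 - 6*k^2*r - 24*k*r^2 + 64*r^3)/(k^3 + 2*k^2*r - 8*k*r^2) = (k - 8*r)/k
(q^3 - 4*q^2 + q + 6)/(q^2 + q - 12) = (q^2 - q - 2)/(q + 4)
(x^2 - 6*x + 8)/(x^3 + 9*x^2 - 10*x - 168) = (x - 2)/(x^2 + 13*x + 42)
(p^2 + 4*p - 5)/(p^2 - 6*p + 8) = (p^2 + 4*p - 5)/(p^2 - 6*p + 8)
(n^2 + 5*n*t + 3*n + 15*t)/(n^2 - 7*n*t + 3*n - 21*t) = (-n - 5*t)/(-n + 7*t)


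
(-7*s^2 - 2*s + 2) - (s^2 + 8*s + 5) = -8*s^2 - 10*s - 3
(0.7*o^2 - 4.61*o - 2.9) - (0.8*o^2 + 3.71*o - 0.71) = -0.1*o^2 - 8.32*o - 2.19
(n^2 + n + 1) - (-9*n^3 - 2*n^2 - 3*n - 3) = 9*n^3 + 3*n^2 + 4*n + 4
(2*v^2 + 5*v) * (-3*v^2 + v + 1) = -6*v^4 - 13*v^3 + 7*v^2 + 5*v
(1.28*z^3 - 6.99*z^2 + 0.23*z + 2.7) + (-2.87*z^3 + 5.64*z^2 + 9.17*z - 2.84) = -1.59*z^3 - 1.35*z^2 + 9.4*z - 0.14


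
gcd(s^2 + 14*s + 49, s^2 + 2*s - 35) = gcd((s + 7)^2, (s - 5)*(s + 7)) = s + 7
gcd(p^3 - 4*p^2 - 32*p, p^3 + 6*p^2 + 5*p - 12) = p + 4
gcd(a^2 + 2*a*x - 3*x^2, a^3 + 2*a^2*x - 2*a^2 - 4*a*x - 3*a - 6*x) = 1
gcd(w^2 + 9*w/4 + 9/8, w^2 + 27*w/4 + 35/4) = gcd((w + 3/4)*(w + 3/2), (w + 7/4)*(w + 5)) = 1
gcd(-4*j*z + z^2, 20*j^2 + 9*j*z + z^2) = 1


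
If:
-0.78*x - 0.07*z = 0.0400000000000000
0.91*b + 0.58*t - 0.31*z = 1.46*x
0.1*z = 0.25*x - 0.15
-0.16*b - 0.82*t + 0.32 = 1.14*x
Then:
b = -0.61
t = 0.41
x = 0.07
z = -1.33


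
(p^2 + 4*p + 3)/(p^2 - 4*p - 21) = (p + 1)/(p - 7)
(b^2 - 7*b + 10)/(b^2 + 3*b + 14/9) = 9*(b^2 - 7*b + 10)/(9*b^2 + 27*b + 14)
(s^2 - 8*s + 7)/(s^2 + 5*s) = (s^2 - 8*s + 7)/(s*(s + 5))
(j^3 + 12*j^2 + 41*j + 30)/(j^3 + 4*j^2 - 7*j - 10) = (j + 6)/(j - 2)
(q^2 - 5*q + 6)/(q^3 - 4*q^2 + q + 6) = 1/(q + 1)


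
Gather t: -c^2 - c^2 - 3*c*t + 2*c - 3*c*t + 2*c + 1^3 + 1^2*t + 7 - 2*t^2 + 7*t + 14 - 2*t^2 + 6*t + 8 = -2*c^2 + 4*c - 4*t^2 + t*(14 - 6*c) + 30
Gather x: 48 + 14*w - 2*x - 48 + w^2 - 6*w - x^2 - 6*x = w^2 + 8*w - x^2 - 8*x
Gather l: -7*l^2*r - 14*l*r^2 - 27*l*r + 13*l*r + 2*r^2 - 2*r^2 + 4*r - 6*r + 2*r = -7*l^2*r + l*(-14*r^2 - 14*r)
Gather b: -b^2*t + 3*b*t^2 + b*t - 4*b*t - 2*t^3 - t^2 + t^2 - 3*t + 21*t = -b^2*t + b*(3*t^2 - 3*t) - 2*t^3 + 18*t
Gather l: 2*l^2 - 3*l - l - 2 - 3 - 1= 2*l^2 - 4*l - 6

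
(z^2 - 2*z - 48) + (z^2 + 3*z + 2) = 2*z^2 + z - 46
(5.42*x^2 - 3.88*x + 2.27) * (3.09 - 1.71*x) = -9.2682*x^3 + 23.3826*x^2 - 15.8709*x + 7.0143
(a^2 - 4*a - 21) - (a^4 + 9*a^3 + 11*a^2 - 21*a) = -a^4 - 9*a^3 - 10*a^2 + 17*a - 21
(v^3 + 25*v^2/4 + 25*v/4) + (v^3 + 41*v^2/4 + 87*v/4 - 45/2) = 2*v^3 + 33*v^2/2 + 28*v - 45/2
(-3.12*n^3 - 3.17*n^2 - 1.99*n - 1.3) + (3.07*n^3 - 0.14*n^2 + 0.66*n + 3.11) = -0.0500000000000003*n^3 - 3.31*n^2 - 1.33*n + 1.81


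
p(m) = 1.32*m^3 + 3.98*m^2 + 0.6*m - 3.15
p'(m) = 3.96*m^2 + 7.96*m + 0.6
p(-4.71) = -55.61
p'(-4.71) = 50.96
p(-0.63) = -2.28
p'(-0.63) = -2.84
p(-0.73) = -1.98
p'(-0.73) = -3.10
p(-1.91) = 1.03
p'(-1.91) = -0.16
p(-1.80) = 0.97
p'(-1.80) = -0.90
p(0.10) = -3.05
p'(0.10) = 1.44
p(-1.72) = 0.88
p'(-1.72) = -1.38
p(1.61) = 13.64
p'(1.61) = 23.68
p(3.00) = 70.11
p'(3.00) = 60.12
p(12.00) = 2858.13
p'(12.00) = 666.36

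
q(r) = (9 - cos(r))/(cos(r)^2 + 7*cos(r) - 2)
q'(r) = (9 - cos(r))*(2*sin(r)*cos(r) + 7*sin(r))/(cos(r)^2 + 7*cos(r) - 2)^2 + sin(r)/(cos(r)^2 + 7*cos(r) - 2)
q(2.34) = -1.52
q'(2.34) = 0.85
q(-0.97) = 3.70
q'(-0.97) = -11.28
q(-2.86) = -1.28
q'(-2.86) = -0.20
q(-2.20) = -1.66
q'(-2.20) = -1.21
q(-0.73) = 2.19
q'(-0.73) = -3.46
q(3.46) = -1.28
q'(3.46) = -0.22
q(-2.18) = -1.69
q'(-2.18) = -1.28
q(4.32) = -2.07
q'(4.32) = -2.43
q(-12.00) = 1.77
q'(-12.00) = 1.90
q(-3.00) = -1.26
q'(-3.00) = -0.09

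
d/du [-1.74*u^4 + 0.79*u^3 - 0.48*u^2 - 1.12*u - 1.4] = -6.96*u^3 + 2.37*u^2 - 0.96*u - 1.12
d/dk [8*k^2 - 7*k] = 16*k - 7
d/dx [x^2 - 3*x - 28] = 2*x - 3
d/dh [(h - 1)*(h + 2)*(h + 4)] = 3*h^2 + 10*h + 2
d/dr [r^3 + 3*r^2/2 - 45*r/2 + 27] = 3*r^2 + 3*r - 45/2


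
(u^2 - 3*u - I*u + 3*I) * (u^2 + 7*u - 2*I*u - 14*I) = u^4 + 4*u^3 - 3*I*u^3 - 23*u^2 - 12*I*u^2 - 8*u + 63*I*u + 42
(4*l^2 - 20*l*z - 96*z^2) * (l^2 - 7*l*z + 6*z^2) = 4*l^4 - 48*l^3*z + 68*l^2*z^2 + 552*l*z^3 - 576*z^4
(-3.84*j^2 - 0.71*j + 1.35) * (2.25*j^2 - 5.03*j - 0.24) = -8.64*j^4 + 17.7177*j^3 + 7.5304*j^2 - 6.6201*j - 0.324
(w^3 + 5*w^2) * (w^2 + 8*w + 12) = w^5 + 13*w^4 + 52*w^3 + 60*w^2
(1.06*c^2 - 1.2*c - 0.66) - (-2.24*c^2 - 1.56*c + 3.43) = 3.3*c^2 + 0.36*c - 4.09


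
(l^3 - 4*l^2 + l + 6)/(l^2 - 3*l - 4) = (l^2 - 5*l + 6)/(l - 4)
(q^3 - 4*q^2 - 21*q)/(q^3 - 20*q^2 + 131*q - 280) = q*(q + 3)/(q^2 - 13*q + 40)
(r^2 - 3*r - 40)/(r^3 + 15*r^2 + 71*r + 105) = (r - 8)/(r^2 + 10*r + 21)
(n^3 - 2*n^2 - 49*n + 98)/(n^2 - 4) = (n^2 - 49)/(n + 2)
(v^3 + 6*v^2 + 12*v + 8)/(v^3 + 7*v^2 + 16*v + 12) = (v + 2)/(v + 3)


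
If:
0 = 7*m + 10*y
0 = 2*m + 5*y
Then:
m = 0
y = 0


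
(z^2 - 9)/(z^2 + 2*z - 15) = (z + 3)/(z + 5)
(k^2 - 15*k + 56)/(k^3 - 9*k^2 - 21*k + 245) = (k - 8)/(k^2 - 2*k - 35)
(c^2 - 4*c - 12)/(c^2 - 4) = (c - 6)/(c - 2)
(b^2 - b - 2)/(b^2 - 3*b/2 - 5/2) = 2*(b - 2)/(2*b - 5)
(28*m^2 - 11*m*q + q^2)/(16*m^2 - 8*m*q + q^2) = (-7*m + q)/(-4*m + q)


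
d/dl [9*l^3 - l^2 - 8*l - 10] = 27*l^2 - 2*l - 8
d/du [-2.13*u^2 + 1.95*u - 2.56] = 1.95 - 4.26*u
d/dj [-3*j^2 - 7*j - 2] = -6*j - 7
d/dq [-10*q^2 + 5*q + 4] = 5 - 20*q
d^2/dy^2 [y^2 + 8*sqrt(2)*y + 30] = 2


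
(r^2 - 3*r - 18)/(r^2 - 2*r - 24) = (r + 3)/(r + 4)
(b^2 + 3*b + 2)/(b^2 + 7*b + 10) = (b + 1)/(b + 5)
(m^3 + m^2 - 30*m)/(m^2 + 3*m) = (m^2 + m - 30)/(m + 3)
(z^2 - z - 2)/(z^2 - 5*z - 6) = (z - 2)/(z - 6)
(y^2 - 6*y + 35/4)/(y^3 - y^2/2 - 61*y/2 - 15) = (-4*y^2 + 24*y - 35)/(2*(-2*y^3 + y^2 + 61*y + 30))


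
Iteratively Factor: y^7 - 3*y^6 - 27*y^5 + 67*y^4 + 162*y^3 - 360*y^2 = (y + 3)*(y^6 - 6*y^5 - 9*y^4 + 94*y^3 - 120*y^2) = (y - 5)*(y + 3)*(y^5 - y^4 - 14*y^3 + 24*y^2) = (y - 5)*(y - 2)*(y + 3)*(y^4 + y^3 - 12*y^2) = (y - 5)*(y - 3)*(y - 2)*(y + 3)*(y^3 + 4*y^2) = (y - 5)*(y - 3)*(y - 2)*(y + 3)*(y + 4)*(y^2) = y*(y - 5)*(y - 3)*(y - 2)*(y + 3)*(y + 4)*(y)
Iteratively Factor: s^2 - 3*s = (s)*(s - 3)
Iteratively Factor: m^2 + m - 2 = (m + 2)*(m - 1)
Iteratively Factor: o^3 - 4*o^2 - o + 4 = (o + 1)*(o^2 - 5*o + 4) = (o - 1)*(o + 1)*(o - 4)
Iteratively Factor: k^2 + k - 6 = (k - 2)*(k + 3)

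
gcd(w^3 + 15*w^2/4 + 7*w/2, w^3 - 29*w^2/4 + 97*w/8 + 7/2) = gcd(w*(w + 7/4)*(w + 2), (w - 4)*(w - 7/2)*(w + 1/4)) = 1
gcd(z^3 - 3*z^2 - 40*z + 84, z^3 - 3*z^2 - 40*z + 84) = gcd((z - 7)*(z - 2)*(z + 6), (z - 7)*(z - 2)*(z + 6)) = z^3 - 3*z^2 - 40*z + 84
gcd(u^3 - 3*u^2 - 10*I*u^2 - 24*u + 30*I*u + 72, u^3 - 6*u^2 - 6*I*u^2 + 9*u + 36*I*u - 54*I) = u^2 + u*(-3 - 6*I) + 18*I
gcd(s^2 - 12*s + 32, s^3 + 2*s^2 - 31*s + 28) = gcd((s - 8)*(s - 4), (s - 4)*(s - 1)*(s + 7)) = s - 4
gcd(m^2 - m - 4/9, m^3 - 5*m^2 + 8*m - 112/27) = m - 4/3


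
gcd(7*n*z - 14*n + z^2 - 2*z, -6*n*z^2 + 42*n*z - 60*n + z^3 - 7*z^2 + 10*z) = z - 2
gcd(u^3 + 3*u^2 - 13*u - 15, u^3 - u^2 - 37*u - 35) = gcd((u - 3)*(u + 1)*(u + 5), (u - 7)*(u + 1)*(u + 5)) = u^2 + 6*u + 5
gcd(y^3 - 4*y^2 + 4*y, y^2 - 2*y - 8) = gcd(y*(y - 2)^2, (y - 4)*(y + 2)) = 1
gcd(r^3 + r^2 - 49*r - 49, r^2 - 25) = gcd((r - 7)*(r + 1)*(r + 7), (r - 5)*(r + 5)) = 1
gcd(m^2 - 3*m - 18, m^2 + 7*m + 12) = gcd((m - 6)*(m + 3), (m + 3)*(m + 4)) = m + 3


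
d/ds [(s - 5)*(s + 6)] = 2*s + 1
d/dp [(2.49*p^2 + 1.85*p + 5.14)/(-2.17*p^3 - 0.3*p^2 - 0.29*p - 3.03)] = (5.4033*p^4 + 8.029*p^3 + 33.2943*p^2 - 12.0054*p - 4.1149)/(4.7089*p^6 + 1.302*p^5 + 1.3486*p^4 + 13.3242*p^3 + 1.9021*p^2 + 1.7574*p + 9.1809)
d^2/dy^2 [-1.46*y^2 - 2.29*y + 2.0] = -2.92000000000000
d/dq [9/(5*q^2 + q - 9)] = 9*(-10*q - 1)/(5*q^2 + q - 9)^2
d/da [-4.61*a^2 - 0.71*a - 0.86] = -9.22*a - 0.71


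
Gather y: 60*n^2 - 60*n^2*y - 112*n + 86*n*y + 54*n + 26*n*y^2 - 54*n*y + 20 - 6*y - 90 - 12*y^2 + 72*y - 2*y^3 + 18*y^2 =60*n^2 - 58*n - 2*y^3 + y^2*(26*n + 6) + y*(-60*n^2 + 32*n + 66) - 70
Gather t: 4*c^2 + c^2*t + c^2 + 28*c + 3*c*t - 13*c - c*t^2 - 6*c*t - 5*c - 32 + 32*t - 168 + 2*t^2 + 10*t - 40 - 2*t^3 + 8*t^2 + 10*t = 5*c^2 + 10*c - 2*t^3 + t^2*(10 - c) + t*(c^2 - 3*c + 52) - 240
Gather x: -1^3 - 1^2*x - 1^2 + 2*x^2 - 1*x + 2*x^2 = 4*x^2 - 2*x - 2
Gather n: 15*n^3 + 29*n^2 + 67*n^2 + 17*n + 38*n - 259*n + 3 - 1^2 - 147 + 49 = 15*n^3 + 96*n^2 - 204*n - 96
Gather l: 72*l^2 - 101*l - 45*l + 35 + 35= 72*l^2 - 146*l + 70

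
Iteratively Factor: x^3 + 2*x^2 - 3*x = (x)*(x^2 + 2*x - 3) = x*(x - 1)*(x + 3)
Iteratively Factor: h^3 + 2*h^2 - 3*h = (h + 3)*(h^2 - h) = (h - 1)*(h + 3)*(h)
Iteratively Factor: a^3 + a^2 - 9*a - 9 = (a + 1)*(a^2 - 9) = (a + 1)*(a + 3)*(a - 3)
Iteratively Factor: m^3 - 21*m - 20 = (m + 4)*(m^2 - 4*m - 5) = (m + 1)*(m + 4)*(m - 5)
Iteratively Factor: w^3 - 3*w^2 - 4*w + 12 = (w - 2)*(w^2 - w - 6) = (w - 2)*(w + 2)*(w - 3)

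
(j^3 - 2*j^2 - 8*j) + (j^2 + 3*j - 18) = j^3 - j^2 - 5*j - 18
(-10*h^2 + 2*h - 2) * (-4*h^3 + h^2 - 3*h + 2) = 40*h^5 - 18*h^4 + 40*h^3 - 28*h^2 + 10*h - 4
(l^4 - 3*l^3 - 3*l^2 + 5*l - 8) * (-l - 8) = -l^5 - 5*l^4 + 27*l^3 + 19*l^2 - 32*l + 64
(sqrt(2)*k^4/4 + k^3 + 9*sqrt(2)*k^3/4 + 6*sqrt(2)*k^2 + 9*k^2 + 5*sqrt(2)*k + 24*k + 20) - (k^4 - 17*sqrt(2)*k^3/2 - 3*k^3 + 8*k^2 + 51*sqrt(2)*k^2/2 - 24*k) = -k^4 + sqrt(2)*k^4/4 + 4*k^3 + 43*sqrt(2)*k^3/4 - 39*sqrt(2)*k^2/2 + k^2 + 5*sqrt(2)*k + 48*k + 20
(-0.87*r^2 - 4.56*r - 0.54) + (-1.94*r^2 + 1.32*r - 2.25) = -2.81*r^2 - 3.24*r - 2.79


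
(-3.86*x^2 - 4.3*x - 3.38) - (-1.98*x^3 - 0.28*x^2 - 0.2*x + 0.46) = 1.98*x^3 - 3.58*x^2 - 4.1*x - 3.84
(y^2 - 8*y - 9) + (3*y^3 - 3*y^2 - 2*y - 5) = 3*y^3 - 2*y^2 - 10*y - 14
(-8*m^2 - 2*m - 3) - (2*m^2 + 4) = -10*m^2 - 2*m - 7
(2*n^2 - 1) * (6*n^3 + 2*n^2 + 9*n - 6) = 12*n^5 + 4*n^4 + 12*n^3 - 14*n^2 - 9*n + 6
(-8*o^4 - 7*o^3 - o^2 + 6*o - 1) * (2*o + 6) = -16*o^5 - 62*o^4 - 44*o^3 + 6*o^2 + 34*o - 6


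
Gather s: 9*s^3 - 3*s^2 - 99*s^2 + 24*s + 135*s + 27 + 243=9*s^3 - 102*s^2 + 159*s + 270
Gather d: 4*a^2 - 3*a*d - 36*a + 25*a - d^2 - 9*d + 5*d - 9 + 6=4*a^2 - 11*a - d^2 + d*(-3*a - 4) - 3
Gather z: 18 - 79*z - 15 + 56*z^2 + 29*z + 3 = 56*z^2 - 50*z + 6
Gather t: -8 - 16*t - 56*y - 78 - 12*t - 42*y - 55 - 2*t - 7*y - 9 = -30*t - 105*y - 150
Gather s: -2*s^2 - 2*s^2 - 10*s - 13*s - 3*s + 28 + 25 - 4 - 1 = -4*s^2 - 26*s + 48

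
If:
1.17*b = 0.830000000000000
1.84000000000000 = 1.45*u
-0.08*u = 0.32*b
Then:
No Solution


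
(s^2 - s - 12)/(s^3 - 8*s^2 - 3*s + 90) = (s - 4)/(s^2 - 11*s + 30)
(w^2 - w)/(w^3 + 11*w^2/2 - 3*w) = 2*(w - 1)/(2*w^2 + 11*w - 6)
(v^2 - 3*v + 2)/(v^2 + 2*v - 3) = (v - 2)/(v + 3)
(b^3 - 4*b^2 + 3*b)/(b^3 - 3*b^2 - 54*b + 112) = b*(b^2 - 4*b + 3)/(b^3 - 3*b^2 - 54*b + 112)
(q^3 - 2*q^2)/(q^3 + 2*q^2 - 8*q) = q/(q + 4)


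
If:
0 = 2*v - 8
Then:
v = 4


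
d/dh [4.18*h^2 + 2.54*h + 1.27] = 8.36*h + 2.54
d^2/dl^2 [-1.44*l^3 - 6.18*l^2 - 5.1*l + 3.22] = -8.64*l - 12.36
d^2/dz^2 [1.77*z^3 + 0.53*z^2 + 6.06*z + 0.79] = 10.62*z + 1.06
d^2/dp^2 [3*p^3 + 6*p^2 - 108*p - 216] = 18*p + 12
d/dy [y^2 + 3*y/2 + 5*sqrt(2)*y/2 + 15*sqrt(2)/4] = 2*y + 3/2 + 5*sqrt(2)/2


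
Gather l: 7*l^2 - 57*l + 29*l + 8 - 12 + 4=7*l^2 - 28*l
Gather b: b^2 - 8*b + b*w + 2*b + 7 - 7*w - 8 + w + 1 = b^2 + b*(w - 6) - 6*w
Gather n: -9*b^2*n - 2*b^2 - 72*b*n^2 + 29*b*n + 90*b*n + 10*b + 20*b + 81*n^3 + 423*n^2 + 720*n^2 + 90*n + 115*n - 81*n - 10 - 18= -2*b^2 + 30*b + 81*n^3 + n^2*(1143 - 72*b) + n*(-9*b^2 + 119*b + 124) - 28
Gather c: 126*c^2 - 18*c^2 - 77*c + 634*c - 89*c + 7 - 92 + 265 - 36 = 108*c^2 + 468*c + 144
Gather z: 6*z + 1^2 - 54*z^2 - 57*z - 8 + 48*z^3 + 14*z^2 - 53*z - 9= 48*z^3 - 40*z^2 - 104*z - 16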